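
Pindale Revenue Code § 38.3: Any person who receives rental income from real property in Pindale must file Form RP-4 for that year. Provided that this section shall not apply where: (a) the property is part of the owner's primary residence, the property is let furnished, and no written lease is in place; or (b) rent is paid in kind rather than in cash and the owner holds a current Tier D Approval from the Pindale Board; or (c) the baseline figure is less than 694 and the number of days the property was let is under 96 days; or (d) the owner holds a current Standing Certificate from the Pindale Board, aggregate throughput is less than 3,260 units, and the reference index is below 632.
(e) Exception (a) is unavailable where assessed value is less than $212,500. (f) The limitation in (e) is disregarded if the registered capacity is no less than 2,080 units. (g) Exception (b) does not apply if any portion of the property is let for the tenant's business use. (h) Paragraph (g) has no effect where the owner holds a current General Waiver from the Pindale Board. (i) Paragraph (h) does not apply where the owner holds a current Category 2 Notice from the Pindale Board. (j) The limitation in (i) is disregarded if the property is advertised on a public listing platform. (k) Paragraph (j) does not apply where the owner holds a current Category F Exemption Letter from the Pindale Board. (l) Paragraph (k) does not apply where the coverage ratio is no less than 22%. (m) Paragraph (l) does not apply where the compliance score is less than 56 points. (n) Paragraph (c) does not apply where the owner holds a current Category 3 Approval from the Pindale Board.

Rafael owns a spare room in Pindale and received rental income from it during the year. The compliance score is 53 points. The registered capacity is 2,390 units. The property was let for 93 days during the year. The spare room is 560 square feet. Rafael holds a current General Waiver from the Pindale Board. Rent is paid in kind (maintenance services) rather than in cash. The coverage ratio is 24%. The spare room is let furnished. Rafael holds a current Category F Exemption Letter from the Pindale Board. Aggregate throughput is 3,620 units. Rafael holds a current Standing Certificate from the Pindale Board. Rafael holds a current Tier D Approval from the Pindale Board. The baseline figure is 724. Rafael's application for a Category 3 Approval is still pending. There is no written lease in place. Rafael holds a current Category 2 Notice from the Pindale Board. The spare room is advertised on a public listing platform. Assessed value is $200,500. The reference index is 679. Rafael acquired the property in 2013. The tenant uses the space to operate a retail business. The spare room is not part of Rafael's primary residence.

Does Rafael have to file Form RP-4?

Yes — Rafael must file Form RP-4.

Exception (a) does not apply: the spare room is not part of the primary residence.
Exception (b): rent is paid in kind; a current Tier D Approval is held — every condition holds. Turning to paragraphs (g)–(m): (g) is engaged — the space is let for business use. (h) is triggered (a current General Waiver is held), but is displaced by (i): (i) operates against (h): a current Category 2 Notice is held. (j) operates (the property is publicly advertised), but is itself disapplied by (k): (k) operates — a current Category F Exemption Letter is held. (l) is engaged (the coverage ratio is 24%, meeting the 22% threshold), but is set aside by (m): (m) operates against (l): the compliance score is 53 points, less than the 56 points limit. So (b) is unavailable.
Exception (c) requires that the baseline figure is less than 694; but the baseline figure is 724, not less than 694, so (c) is unavailable.
Exception (d) does not apply: aggregate throughput is 3,620 units, not less than 3,260 units.
No exception is made out. Rafael falls within the general rule.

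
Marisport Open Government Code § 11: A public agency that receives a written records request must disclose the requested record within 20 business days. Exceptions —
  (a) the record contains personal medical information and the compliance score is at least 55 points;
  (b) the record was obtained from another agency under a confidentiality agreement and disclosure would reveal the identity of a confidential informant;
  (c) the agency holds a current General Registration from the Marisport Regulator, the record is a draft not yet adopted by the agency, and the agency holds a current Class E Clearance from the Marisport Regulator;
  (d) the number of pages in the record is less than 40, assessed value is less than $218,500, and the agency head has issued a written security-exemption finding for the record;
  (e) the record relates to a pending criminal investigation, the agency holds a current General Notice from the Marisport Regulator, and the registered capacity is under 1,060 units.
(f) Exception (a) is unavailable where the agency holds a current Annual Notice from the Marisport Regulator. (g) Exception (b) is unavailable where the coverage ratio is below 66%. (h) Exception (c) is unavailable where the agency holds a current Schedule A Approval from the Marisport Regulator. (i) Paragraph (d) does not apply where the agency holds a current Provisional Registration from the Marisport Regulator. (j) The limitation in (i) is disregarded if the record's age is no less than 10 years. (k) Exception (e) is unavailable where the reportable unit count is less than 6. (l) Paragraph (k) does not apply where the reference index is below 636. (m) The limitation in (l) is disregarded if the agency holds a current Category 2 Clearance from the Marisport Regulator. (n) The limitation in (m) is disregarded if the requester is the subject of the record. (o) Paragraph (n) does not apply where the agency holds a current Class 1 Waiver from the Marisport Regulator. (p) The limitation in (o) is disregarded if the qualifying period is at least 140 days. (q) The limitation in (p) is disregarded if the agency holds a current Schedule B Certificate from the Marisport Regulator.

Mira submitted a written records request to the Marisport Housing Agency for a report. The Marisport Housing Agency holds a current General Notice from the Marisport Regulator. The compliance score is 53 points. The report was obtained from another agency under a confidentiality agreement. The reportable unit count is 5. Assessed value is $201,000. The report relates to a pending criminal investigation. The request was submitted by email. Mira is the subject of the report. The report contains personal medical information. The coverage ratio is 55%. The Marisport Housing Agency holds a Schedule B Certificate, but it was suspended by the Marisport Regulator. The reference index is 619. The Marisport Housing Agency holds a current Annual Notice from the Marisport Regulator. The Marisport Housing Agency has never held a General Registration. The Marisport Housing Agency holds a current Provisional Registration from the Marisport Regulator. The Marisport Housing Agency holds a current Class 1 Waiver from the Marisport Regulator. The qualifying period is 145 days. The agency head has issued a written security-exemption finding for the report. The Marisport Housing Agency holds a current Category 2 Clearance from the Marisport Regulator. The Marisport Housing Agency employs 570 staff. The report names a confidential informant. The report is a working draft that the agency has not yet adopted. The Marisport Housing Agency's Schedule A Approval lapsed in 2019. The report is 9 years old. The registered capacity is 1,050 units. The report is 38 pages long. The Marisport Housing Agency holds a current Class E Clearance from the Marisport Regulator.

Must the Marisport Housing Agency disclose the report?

Exception (a) requires that the compliance score is at least 55 points; but the compliance score is 53 points, short of 55 points, so (a) is unavailable.
Exception (b) is satisfied on its face — the report was obtained under a confidentiality agreement; the report names a confidential informant. But applying paragraph (g): (g) operates against (b): the coverage ratio is 55%, below the 66% limit. (b) is therefore removed.
Exception (c) requires that the agency holds a current General Registration from the Marisport Regulator; but no current General Registration is held, so (c) is unavailable.
All of (d)'s requirements are met (the number of pages in the record is 38, less than the 40 limit; assessed value is $201,000, less than the $218,500 limit; a written security-exemption finding has been issued). But: (i) operates against (d): a current Provisional Registration is held. (j) is inapplicable (the record's age is 9 years, short of 10 years), so (i) stands. (d) is therefore removed.
Exception (e) is satisfied on its face — the report relates to a pending investigation; a current General Notice is held; the registered capacity is 1,050 units, under the 1,060 units limit. Considering the limiting provisions: (k) operates (the reportable unit count is 5, less than the 6 limit), but is overridden by (l): (l) operates against (k): the reference index is 619, below the 636 limit. (m) is engaged (a current Category 2 Clearance is held), but is set aside by (n): (n) is engaged — Mira is the subject of the report. (o) is triggered (a current Class 1 Waiver is held), but is overridden by (p): (p) is triggered — the qualifying period is 145 days, meeting the 140 days threshold. (q), which would lift (p), is inapplicable — the Schedule B Certificate is not current. So (e) applies.

No — exception (e) applies; the Marisport Housing Agency is not required to disclose the report.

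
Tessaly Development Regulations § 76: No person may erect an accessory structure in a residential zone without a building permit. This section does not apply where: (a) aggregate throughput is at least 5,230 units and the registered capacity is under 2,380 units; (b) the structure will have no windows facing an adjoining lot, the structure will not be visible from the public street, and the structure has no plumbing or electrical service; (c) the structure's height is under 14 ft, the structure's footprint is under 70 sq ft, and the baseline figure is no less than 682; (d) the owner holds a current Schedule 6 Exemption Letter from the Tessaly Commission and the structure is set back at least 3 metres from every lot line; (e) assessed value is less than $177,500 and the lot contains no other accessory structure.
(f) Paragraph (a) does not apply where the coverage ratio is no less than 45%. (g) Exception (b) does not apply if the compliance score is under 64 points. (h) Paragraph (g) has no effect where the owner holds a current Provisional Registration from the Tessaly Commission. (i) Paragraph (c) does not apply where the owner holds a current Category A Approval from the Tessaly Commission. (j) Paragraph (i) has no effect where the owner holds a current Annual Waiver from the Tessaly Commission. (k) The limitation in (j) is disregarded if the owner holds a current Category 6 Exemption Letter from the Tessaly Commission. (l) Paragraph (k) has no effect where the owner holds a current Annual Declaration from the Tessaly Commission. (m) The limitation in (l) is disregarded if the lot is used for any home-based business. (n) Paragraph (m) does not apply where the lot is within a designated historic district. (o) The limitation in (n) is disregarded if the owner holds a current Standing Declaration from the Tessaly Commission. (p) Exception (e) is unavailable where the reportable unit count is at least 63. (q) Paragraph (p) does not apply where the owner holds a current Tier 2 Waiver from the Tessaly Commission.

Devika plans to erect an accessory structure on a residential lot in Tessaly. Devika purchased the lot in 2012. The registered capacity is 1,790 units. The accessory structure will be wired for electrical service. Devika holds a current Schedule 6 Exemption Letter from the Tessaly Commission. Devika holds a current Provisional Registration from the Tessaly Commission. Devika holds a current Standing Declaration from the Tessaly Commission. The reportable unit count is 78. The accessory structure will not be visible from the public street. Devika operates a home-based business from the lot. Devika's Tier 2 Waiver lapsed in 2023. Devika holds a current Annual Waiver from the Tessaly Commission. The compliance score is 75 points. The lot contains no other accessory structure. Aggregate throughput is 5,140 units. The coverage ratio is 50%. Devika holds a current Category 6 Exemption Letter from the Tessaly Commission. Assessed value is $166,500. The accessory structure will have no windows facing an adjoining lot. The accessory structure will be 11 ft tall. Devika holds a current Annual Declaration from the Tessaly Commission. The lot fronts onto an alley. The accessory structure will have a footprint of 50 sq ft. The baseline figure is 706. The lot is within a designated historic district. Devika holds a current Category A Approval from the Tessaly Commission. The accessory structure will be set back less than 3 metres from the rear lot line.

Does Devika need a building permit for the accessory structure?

Yes — Devika must obtain a building permit.

Exception (a) fails — aggregate throughput is 5,140 units, short of 5,230 units.
Exception (b) fails — electrical service is planned.
Exception (c) is satisfied on its face — the structure's height is 11 ft, under the 14 ft limit; the structure's footprint is 50 sq ft, under the 70 sq ft limit; the baseline figure is 706, meeting the 682 threshold. Turning to paragraphs (i)–(o): (i) operates against (c): a current Category A Approval is held. (j) would limit (i) — a current Annual Waiver is held — but (k) sets (j) aside: (k) operates against (j): a current Category 6 Exemption Letter is held. (l) applies (a current Annual Declaration is held), but is displaced by (m): (m) operates against (l): a home-based business operates on the lot. (n) would limit (m) — the lot is in a historic district — but (o) sets (n) aside: (o) is engaged — a current Standing Declaration is held. Exception (c) does not apply.
Exception (d) does not apply: the rear setback is under 3 m.
All of (e)'s requirements are met (assessed value is $166,500, less than the $177,500 limit; the lot has no other accessory structure). But: (p) is triggered — the reportable unit count is 78, meeting the 63 threshold. (q) is not triggered (no current Tier 2 Waiver is held), so (p) stands. Exception (e) does not apply.
Every exception is unavailable, so the rule governs.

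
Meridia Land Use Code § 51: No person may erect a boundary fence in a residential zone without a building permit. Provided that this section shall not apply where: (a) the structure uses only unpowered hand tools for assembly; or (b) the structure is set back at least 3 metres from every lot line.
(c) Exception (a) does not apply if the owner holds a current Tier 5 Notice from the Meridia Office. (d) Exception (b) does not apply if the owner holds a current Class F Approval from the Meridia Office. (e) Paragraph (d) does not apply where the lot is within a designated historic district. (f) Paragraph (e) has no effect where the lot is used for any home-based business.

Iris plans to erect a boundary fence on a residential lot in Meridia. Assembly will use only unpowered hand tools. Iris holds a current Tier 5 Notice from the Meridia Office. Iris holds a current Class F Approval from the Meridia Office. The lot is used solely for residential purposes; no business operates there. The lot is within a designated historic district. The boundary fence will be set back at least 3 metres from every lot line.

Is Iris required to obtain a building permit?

Exception (a): assembly uses only hand tools — every condition holds. But: (c) is engaged — a current Tier 5 Notice is held. Exception (a) does not apply.
Exception (b): the setback is at least 3 m on every side — every condition holds. Considering the limiting provisions: (d) would limit (b) — a current Class F Approval is held — but (e) sets (d) aside: (e) is triggered — the lot is in a historic district. (f), which would lift (e), is not engaged — the lot is solely residential. Exception (b) stands.

No — exception (b) applies; Iris does not need a building permit.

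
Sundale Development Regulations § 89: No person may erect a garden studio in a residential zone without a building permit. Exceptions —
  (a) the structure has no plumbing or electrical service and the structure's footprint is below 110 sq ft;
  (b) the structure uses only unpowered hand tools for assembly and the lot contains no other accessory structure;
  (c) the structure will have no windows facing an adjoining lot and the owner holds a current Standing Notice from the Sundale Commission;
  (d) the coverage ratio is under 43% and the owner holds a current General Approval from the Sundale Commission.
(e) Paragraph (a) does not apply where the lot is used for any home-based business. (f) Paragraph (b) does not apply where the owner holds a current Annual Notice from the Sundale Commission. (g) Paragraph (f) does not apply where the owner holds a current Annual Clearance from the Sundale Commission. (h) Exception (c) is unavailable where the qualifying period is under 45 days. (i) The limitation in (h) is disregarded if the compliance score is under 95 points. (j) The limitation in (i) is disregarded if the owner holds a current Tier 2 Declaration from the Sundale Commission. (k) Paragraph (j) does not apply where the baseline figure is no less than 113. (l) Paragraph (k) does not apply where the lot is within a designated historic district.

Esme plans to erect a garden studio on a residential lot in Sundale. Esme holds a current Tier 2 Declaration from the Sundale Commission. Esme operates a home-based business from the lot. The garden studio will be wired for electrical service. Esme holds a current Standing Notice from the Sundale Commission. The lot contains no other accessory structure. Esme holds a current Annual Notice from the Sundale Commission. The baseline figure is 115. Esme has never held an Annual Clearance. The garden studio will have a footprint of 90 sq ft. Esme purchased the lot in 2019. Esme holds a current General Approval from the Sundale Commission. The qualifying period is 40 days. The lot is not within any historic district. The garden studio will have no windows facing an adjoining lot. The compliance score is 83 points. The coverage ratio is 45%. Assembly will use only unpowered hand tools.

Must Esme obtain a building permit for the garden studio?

No — exception (c) applies; Esme does not need a building permit.

Exception (a) requires that the structure has no plumbing or electrical service; but electrical service is planned, so (a) is unavailable.
Exception (b) is satisfied on its face — assembly uses only hand tools; the lot has no other accessory structure. But applying paragraphs (f)–(g): (f) is engaged — a current Annual Notice is held. (g), which would lift (f), does not operate here — the Annual Clearance is not current. (b) is therefore removed.
Exception (c) is satisfied on its face — no windows face an adjoining lot; a current Standing Notice is held. As to paragraphs (h)–(l): (h) operates (the qualifying period is 40 days, under the 45 days limit), but is itself disapplied by (i): (i) applies — the compliance score is 83 points, under the 95 points limit. (j) would limit (i) — a current Tier 2 Declaration is held — but (k) sets (j) aside: (k) operates against (j): the baseline figure is 115, meeting the 113 threshold. (l), which would lift (k), is not engaged — the lot is not in a historic district. Exception (c) stands.
Exception (d) fails — the coverage ratio is 45%, not under 43%.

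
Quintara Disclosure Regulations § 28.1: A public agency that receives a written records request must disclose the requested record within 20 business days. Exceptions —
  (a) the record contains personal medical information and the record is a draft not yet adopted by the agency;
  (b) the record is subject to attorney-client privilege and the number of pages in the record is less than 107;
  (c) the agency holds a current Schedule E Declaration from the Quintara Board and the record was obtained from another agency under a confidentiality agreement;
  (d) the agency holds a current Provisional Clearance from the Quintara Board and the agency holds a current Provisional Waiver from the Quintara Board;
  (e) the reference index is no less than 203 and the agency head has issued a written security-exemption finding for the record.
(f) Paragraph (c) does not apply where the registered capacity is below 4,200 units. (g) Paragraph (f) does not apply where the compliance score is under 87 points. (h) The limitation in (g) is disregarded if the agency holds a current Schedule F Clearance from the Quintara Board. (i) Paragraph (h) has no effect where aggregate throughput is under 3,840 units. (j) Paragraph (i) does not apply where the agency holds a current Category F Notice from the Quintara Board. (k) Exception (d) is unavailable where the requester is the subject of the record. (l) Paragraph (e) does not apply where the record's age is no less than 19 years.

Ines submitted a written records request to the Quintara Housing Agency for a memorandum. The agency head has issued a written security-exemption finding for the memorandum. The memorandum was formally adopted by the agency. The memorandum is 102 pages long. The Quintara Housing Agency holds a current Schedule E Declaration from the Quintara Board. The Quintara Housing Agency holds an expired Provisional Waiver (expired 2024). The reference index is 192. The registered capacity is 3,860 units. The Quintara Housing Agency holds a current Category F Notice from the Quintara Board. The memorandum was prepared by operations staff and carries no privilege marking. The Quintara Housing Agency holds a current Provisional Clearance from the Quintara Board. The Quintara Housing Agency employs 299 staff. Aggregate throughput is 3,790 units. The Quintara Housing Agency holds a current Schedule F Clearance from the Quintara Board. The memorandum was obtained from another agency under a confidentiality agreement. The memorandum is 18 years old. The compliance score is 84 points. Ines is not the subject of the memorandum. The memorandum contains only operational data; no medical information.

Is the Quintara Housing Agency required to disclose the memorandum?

Exception (a) does not apply: the memorandum contains only operational data.
Exception (b) requires that the record is subject to attorney-client privilege; but the memorandum carries no privilege marking, so (b) is unavailable.
Exception (c)'s conditions are all satisfied: a current Schedule E Declaration is held; the memorandum was obtained under a confidentiality agreement. Turning to paragraphs (f)–(j): (f) operates — the registered capacity is 3,860 units, below the 4,200 units limit. (g) operates (the compliance score is 84 points, under the 87 points limit), but is overridden by (h): (h) is triggered — a current Schedule F Clearance is held. (i) would limit (h) — aggregate throughput is 3,790 units, under the 3,840 units limit — but (j) sets (i) aside: (j) applies — a current Category F Notice is held. (c) is therefore removed.
Exception (d) requires that the agency holds a current Provisional Waiver from the Quintara Board; but there is no Provisional Waiver in force, so (d) is unavailable.
Exception (e) does not apply: the reference index is 192, short of 203.
Every exception is unavailable, so the rule governs.

Yes — the Quintara Housing Agency must disclose the memorandum.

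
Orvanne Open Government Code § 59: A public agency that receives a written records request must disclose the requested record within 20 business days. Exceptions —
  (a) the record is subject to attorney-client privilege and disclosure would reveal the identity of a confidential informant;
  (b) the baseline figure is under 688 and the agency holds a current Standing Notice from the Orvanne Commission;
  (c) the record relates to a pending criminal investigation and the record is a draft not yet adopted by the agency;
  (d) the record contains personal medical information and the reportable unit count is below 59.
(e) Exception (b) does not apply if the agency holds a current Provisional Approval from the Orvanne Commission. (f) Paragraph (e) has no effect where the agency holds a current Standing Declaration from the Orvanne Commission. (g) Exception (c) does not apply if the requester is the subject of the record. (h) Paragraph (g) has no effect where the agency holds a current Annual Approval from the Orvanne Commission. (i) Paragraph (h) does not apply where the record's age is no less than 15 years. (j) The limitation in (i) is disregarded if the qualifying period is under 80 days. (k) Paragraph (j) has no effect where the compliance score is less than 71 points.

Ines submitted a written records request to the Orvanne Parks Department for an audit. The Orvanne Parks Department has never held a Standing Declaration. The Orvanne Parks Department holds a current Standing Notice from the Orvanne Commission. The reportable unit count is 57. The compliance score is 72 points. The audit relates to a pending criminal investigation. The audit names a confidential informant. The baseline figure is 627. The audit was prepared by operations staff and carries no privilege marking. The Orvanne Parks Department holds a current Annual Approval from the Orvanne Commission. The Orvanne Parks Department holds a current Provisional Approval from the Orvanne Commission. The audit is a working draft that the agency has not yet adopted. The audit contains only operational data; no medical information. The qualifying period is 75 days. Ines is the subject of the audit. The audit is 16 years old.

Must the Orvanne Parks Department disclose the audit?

Exception (a) fails — the audit carries no privilege marking.
Exception (b)'s conditions are all satisfied: the baseline figure is 627, under the 688 limit; a current Standing Notice is held. But applying paragraphs (e)–(f): (e) operates against (b): a current Provisional Approval is held. (f), which would lift (e), is not engaged — the Standing Declaration is not current. Exception (b) does not apply.
All of (c)'s requirements are met (the audit relates to a pending investigation; the audit is an unadopted draft). Applying paragraphs (g)–(k): (g) is triggered (Ines is the subject of the audit), but is itself disapplied by (h): (h) applies — a current Annual Approval is held. (i) applies (the record's age is 16 years, meeting the 15 years threshold), but is itself disapplied by (j): (j) operates against (i): the qualifying period is 75 days, under the 80 days limit. (k), which would lift (j), is not engaged — the compliance score is 72 points, not less than 71 points. Exception (c) stands.
Exception (d) fails — the audit contains only operational data.

No — exception (c) applies; the Orvanne Parks Department is not required to disclose the audit.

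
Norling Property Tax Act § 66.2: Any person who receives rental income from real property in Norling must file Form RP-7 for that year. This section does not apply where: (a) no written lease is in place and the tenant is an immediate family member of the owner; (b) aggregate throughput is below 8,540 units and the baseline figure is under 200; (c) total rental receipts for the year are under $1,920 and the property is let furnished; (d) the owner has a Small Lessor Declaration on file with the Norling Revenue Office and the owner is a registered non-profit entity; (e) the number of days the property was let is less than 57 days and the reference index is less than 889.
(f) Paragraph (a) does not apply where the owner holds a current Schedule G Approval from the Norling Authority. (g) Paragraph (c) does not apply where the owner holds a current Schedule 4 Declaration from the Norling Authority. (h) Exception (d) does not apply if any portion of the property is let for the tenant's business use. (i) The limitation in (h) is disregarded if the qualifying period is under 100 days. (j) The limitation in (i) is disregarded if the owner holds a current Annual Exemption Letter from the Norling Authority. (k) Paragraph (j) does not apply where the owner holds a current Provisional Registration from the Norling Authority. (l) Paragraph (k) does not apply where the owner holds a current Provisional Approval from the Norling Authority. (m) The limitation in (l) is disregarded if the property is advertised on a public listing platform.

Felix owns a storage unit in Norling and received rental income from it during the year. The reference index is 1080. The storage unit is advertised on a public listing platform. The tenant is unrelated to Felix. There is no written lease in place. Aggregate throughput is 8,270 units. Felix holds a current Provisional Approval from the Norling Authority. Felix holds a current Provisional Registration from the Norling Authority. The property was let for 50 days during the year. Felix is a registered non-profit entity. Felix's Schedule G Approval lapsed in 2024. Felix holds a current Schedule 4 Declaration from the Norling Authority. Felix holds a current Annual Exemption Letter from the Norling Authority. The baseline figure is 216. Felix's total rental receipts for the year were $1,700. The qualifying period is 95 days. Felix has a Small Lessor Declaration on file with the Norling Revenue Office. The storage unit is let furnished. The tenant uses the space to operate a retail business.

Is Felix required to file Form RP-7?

Exception (a) fails — the tenant is unrelated to the owner.
Exception (b) fails — the baseline figure is 216, not under 200.
Exception (c): total rental receipts for the year are $1,700, under the $1,920 limit; the property is let furnished — every condition holds. But applying paragraph (g): (g) is engaged — a current Schedule 4 Declaration is held. Exception (c) does not apply.
Exception (d)'s conditions are all satisfied: a Small Lessor Declaration is on file; Felix is a registered non-profit. Considering the limiting provisions: (h) applies (the space is let for business use), but yields to (i): (i) is engaged — the qualifying period is 95 days, under the 100 days limit. (j) would limit (i) — a current Annual Exemption Letter is held — but (k) sets (j) aside: (k) applies — a current Provisional Registration is held. (l) would limit (k) — a current Provisional Approval is held — but (m) sets (l) aside: (m) is engaged — the property is publicly advertised. (d) remains available.
Exception (e) fails — the reference index is 1,080, not less than 889.

No — exception (d) applies; Felix is not required to file Form RP-7.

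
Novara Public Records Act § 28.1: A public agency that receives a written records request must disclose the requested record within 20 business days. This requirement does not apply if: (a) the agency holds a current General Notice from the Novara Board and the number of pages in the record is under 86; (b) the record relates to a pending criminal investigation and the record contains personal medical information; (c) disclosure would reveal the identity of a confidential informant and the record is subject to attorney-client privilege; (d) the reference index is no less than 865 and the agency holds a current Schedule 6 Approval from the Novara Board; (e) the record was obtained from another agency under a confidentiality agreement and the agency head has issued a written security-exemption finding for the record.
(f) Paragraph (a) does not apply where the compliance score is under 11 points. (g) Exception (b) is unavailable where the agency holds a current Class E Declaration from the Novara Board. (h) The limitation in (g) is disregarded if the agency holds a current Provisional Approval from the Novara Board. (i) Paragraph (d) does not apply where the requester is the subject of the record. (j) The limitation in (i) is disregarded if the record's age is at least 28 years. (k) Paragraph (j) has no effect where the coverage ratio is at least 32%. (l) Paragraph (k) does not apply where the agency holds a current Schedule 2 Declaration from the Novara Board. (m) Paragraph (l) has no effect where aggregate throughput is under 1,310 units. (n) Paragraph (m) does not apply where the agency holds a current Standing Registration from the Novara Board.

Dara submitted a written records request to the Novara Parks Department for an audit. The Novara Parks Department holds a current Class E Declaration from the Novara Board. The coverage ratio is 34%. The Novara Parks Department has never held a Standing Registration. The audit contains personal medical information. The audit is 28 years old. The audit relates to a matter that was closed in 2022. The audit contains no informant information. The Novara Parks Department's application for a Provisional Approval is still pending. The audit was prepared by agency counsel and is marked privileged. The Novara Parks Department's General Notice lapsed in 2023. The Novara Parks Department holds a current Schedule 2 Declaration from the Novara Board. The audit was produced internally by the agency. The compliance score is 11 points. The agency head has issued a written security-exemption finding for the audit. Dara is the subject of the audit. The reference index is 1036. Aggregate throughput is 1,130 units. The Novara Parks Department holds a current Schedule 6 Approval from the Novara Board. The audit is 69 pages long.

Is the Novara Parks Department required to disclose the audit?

Exception (a) requires that the agency holds a current General Notice from the Novara Board; but no current General Notice is held, so (a) is unavailable.
Exception (b) does not apply: the audit relates to a closed matter.
Exception (c) does not apply: the audit contains no informant information.
All of (d)'s requirements are met (the reference index is 1,036, meeting the 865 threshold; a current Schedule 6 Approval is held). However, paragraphs (i)–(n) must be considered: (i) operates against (d): Dara is the subject of the audit. (j) is triggered (the record's age is 28 years, meeting the 28 years threshold), but yields to (k): (k) operates against (j): the coverage ratio is 34%, meeting the 32% threshold. (l) would limit (k) — a current Schedule 2 Declaration is held — but (m) sets (l) aside: (m) operates against (l): aggregate throughput is 1,130 units, under the 1,310 units limit. (n), which would lift (m), is not triggered — no current Standing Registration is held. So (d) is unavailable.
Exception (e) fails — the audit was produced internally.
No exception applies. The general rule governs.

Yes — the Novara Parks Department must disclose the audit.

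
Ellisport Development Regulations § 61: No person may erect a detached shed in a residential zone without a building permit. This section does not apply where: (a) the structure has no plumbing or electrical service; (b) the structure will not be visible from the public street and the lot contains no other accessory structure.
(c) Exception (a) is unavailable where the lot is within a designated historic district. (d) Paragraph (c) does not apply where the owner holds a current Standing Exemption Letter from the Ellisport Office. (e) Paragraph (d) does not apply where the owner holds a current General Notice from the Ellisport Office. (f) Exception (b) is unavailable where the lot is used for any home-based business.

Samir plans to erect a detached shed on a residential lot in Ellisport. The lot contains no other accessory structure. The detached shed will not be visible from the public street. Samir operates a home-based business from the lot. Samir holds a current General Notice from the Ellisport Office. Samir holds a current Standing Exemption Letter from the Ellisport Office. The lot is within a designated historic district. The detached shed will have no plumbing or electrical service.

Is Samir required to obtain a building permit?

Yes — Samir must obtain a building permit.

Exception (a)'s conditions are all satisfied: there is no plumbing or electrical service. But: (c) is engaged — the lot is in a historic district. (d) would limit (c) — a current Standing Exemption Letter is held — but (e) sets (d) aside: (e) operates against (d): a current General Notice is held. So (a) is unavailable.
Exception (b) is satisfied on its face — the structure will not be visible from the street; the lot has no other accessory structure. Turning to paragraph (f): (f) applies — a home-based business operates on the lot. So (b) is unavailable.
None of the exceptions is available; § 61 applies in full.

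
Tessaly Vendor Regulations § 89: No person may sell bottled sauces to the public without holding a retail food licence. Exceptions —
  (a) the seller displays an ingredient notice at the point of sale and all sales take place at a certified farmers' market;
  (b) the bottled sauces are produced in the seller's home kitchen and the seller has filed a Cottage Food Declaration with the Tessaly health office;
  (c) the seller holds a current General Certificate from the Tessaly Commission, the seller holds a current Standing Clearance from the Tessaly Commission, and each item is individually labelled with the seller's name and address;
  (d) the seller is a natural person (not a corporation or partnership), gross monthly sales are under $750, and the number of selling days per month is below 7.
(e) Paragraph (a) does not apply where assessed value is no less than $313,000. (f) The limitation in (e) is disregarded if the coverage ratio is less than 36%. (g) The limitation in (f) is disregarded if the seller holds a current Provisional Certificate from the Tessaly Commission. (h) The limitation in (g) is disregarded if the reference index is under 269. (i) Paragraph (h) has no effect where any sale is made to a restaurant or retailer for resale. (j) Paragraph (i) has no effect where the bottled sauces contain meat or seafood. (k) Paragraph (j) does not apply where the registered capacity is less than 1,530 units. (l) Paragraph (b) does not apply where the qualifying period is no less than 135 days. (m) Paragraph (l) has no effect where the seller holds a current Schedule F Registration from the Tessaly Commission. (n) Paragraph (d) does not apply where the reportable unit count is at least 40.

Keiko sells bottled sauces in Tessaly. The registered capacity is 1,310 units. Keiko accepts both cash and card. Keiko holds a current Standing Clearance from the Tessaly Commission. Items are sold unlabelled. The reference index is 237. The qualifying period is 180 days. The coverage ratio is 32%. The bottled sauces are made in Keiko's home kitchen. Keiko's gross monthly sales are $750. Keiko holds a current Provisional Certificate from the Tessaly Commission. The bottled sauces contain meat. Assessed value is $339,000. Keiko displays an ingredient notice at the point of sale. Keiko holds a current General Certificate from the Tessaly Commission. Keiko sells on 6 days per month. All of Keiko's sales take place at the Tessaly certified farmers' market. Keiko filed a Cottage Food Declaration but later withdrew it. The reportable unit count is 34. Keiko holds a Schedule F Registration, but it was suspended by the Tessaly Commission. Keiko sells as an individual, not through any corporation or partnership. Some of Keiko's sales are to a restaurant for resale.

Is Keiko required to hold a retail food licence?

Yes — Keiko must hold a retail food licence.

All of (a)'s requirements are met (an ingredient notice is displayed; all sales are at a certified farmers' market). But applying paragraphs (e)–(k): (e) is triggered — assessed value is $339,000, meeting the $313,000 threshold. (f) would limit (e) — the coverage ratio is 32%, less than the 36% limit — but (g) sets (f) aside: (g) operates against (f): a current Provisional Certificate is held. (h) operates (the reference index is 237, under the 269 limit), but is overridden by (i): (i) applies — some sales are to a restaurant for resale. (j) applies (the bottled sauces contain meat), but is itself disapplied by (k): (k) operates against (j): the registered capacity is 1,310 units, less than the 1,530 units limit. (a) is therefore removed.
Exception (b) requires that the seller has filed a Cottage Food Declaration with the Tessaly health office; but the Cottage Food Declaration was withdrawn, so (b) is unavailable.
Exception (c) requires that each item is individually labelled with the seller's name and address; but items are sold unlabelled, so (c) is unavailable.
Exception (d) requires that gross monthly sales are under $750; but gross monthly sales are $750, not under $750, so (d) is unavailable.
Every exception is unavailable, so the rule governs.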